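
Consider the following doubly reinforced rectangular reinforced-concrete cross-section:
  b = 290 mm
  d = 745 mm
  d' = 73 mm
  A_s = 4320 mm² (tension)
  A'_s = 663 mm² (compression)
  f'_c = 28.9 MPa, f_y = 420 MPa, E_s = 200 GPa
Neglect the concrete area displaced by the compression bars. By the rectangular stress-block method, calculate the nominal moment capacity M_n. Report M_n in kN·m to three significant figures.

Assume both tension and compression steel yield.
Net tension couple steel: A_s − A'_s = 3657 mm².
a = (A_s − A'_s) f_y / (0.85 f'_c b) = 1535940/(0.85 × 28.9 × 290) = 215.61 mm.
c = a/β₁ = 215.61/0.844 = 255.46 mm; ε'_s = 0.003(c − d')/c = 0.0021 ≥ f_y/E_s = 0.0021, so compression steel does yield.
M_n = (A_s − A'_s) f_y (d − a/2) + A'_s f_y (d − d') = [1535940 × (745 − 107.805) + 278460 × (745 − 73)] × 10⁻⁶ = 978.69 + 187.13 = 1165.82 kN·m.

M_n ≈ 1170 kN·m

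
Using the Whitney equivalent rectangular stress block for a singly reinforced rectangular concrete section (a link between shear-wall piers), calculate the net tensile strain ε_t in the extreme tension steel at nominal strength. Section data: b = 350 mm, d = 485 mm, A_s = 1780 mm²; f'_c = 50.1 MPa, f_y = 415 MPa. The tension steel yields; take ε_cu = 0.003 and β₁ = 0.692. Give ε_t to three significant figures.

ε_t ≈ 0.0173

a = A_s f_y/(0.85 f'_c b) = 49.56 mm.
β₁ = 0.692, so c = a/β₁ = 49.56/0.692 = 71.62 mm.
From the linear strain diagram with ε_cu = 0.003: ε_t = 0.003 (d − c)/c = 0.003 × (485 − 71.62)/71.62 = 0.0173.
Since ε_t ≥ 0.005, the section is tension-controlled.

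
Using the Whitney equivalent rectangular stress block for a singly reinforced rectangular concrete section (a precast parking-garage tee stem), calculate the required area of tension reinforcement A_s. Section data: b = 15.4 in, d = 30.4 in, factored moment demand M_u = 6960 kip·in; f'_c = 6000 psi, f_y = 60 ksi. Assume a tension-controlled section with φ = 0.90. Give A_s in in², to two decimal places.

M_n = M_u/φ = 6960/0.90 = 7733.33 kip·in.
From M_n = 0.85 f'_c a b (d − a/2):
a = d − √(d² − 2M_n/(0.85 f'_c b)) = 30.4 − √(30.4² − 2 × 7733.33/(0.85 × 6 × 15.4)) = 3.433 in.
A_s = 0.85 f'_c a b / f_y = 0.85 × 6 × 3.433 × 15.4 / 60 = 4.494 in².

A_s ≈ 4.49 in²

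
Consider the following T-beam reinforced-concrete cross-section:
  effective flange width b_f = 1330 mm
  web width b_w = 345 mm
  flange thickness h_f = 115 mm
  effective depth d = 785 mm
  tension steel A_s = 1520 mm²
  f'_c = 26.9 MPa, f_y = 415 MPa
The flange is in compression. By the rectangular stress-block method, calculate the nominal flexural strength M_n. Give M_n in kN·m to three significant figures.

Tension: T = A_s f_y = 1520 × 415 = 630800 N.
Try a within the flange: a = T/(0.85 f'_c b_f) = 630800/(0.85 × 26.9 × 1330) = 20.74 mm.
Since a = 20.74 ≤ h_f = 115 mm, the stress block lies entirely in the flange; analyse as a rectangular beam of width b_f.
M_n = T(d − a/2) = 630800 × (785 − 10.37) = 488.64 × 10⁶ N·mm.
M_n = 488.64 kN·m.

M_n ≈ 489 kN·m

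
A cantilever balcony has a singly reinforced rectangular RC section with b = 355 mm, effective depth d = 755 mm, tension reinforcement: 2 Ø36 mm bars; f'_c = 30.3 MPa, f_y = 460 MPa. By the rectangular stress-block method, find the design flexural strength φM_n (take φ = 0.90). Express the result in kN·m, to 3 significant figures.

A_s = 2 × 1018 = 2036 mm².
T = A_s f_y = 2036 × 460 = 936560 N = 936.56 kN.
From C = T: a = T/(0.85 f'_c b) = 936560/(0.85 × 30.3 × 355) = 102.43 mm.
M_n = T(d − a/2) = 936.56 kN × (755 − 51.215) mm = 659.14 kN·m.
φM_n = 0.90 × 659.14 = 593.23 kN·m.

φM_n ≈ 593 kN·m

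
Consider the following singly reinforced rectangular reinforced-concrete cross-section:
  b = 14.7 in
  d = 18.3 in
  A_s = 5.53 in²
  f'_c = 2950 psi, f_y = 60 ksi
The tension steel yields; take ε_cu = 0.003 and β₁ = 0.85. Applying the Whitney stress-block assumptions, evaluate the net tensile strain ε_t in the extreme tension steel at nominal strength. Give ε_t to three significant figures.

a = A_s f_y/(0.85 f'_c b) = 9.002 in.
β₁ = 0.85, so c = a/β₁ = 9.002/0.85 = 10.591 in.
From the linear strain diagram with ε_cu = 0.003: ε_t = 0.003 (d − c)/c = 0.003 × (18.3 − 10.591)/10.591 = 0.00218.
ε_t < 0.004 — the section is over-reinforced for flexure under ACI limits.

ε_t ≈ 0.00218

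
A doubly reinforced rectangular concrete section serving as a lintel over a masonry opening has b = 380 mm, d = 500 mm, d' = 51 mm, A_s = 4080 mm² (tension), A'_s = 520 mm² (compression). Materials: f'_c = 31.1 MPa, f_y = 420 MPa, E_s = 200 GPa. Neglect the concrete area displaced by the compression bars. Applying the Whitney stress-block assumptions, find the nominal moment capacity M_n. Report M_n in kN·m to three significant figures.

M_n ≈ 734 kN·m

Assume both tension and compression steel yield.
Net tension couple steel: A_s − A'_s = 3560 mm².
a = (A_s − A'_s) f_y / (0.85 f'_c b) = 1495200/(0.85 × 31.1 × 380) = 148.85 mm.
c = a/β₁ = 148.85/0.828 = 179.77 mm; ε'_s = 0.003(c − d')/c = 0.0021 ≥ f_y/E_s = 0.0021, so compression steel does yield.
M_n = (A_s − A'_s) f_y (d − a/2) + A'_s f_y (d − d') = [1495200 × (500 − 74.425) + 218400 × (500 − 51)] × 10⁻⁶ = 636.32 + 98.06 = 734.38 kN·m.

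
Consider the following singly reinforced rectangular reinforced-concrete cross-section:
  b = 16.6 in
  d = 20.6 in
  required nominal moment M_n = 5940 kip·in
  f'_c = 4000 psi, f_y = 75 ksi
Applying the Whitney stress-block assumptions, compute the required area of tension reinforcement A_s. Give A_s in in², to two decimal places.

A_s ≈ 4.50 in²

From M_n = 0.85 f'_c a b (d − a/2):
a = d − √(d² − 2M_n/(0.85 f'_c b)) = 20.6 − √(20.6² − 2 × 5940/(0.85 × 4 × 16.6)) = 5.976 in.
A_s = 0.85 f'_c a b / f_y = 0.85 × 4 × 5.976 × 16.6 / 75 = 4.497 in².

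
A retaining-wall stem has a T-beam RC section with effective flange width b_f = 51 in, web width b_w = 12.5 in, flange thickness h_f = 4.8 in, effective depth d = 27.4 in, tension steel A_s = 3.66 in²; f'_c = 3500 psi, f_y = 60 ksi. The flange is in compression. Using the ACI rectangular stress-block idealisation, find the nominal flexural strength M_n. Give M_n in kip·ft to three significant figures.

M_n ≈ 488 kip·ft

Tension: T = A_s f_y = 3.66 × 60 = 219.6 kips.
Try a within the flange: a = T/(0.85 f'_c b_f) = 219.6/(0.85 × 3.5 × 51) = 1.447 in.
Since a = 1.447 ≤ h_f = 4.8 in, the stress block lies entirely in the flange; analyse as a rectangular beam of width b_f.
M_n = T(d − a/2) = 219.6 × (27.4 − 0.7235) = 5858.2 kip·in.
M_n = 5858.2/12 = 488.18 kip·ft.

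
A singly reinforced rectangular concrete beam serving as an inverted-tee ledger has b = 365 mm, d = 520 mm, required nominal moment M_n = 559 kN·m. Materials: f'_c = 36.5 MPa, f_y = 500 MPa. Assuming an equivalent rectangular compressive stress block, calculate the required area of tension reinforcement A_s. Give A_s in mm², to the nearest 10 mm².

A_s ≈ 2390 mm²

With M_n = 0.85 f'_c a b (d − a/2), solve the quadratic for a:
a = d − √(d² − 2M_n/(0.85 f'_c b)) = 520 − √(520² − 2 × 559×10⁶/(0.85 × 36.5 × 365)) = 105.67 mm.
A_s = 0.85 f'_c a b / f_y = 0.85 × 36.5 × 105.67 × 365 / 500 = 2393.2 mm².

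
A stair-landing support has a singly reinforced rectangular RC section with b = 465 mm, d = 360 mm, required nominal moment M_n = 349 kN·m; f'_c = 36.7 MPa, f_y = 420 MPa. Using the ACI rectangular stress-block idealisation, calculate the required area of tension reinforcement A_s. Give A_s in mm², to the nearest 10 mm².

A_s ≈ 2570 mm²

With M_n = 0.85 f'_c a b (d − a/2), solve the quadratic for a:
a = d − √(d² − 2M_n/(0.85 f'_c b)) = 360 − √(360² − 2 × 349×10⁶/(0.85 × 36.7 × 465)) = 74.55 mm.
A_s = 0.85 f'_c a b / f_y = 0.85 × 36.7 × 74.55 × 465 / 420 = 2574.8 mm².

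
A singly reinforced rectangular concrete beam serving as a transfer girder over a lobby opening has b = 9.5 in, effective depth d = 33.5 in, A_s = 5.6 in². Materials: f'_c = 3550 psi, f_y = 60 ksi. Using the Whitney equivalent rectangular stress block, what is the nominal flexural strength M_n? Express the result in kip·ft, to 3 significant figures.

T = A_s f_y = 5.6 × 60 = 336 kips.
a = T/(0.85 f'_c b) = 336/(0.85 × 3.55 × 9.5) = 11.721 in.
M_n = T(d − a/2) = 336 × (33.5 − 5.8605) = 9286.9 kip·in = 9286.9/12 = 773.91 kip·ft.

M_n ≈ 774 kip·ft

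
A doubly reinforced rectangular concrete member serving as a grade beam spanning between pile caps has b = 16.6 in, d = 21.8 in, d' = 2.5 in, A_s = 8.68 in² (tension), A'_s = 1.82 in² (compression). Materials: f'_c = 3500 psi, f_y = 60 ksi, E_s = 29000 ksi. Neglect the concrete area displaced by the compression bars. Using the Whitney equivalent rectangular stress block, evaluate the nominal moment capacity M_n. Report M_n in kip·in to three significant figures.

Assume both steels yield.
a = (A_s − A'_s) f_y/(0.85 f'_c b) = (8.68 − 1.82) × 60/(0.85 × 3.5 × 16.6) = 8.335 in.
c = a/β₁ = 8.335/0.85 = 9.806 in; ε'_s = 0.003(c − d')/c = 0.0022 ≥ ε_y = 0.0021, so the compression steel yields.
M_n = (A_s − A'_s) f_y (d − a/2) + A'_s f_y (d − d') = 411.6 × (21.8 − 4.1675) + 109.2 × (21.8 − 2.5) = 7257.5 + 2107.6 = 9365.1 kip·in.

M_n ≈ 9370 kip·in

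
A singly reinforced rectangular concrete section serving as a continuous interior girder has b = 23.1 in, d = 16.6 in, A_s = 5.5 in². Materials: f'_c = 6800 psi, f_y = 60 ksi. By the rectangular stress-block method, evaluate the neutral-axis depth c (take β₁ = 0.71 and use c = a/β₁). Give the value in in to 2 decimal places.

c ≈ 3.48 in

T = A_s f_y = 5.5 × 60 = 330 kips.
a = T/(0.85 f'_c b) = 330/(0.85 × 6.8 × 23.1) = 2.4716 in.
With β₁ = 0.71, c = a/β₁ = 2.4716/0.71 = 3.48 in.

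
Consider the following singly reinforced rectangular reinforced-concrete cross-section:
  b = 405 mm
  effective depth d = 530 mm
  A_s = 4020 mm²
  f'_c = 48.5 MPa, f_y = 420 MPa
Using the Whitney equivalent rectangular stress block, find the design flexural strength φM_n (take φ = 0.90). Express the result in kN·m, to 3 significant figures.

T = A_s f_y = 4020 × 420 = 1688400 N = 1688.4 kN.
From C = T: a = T/(0.85 f'_c b) = 1688400/(0.85 × 48.5 × 405) = 101.13 mm.
M_n = T(d − a/2) = 1688.4 kN × (530 − 50.565) mm = 809.48 kN·m.
φM_n = 0.90 × 809.48 = 728.53 kN·m.

φM_n ≈ 729 kN·m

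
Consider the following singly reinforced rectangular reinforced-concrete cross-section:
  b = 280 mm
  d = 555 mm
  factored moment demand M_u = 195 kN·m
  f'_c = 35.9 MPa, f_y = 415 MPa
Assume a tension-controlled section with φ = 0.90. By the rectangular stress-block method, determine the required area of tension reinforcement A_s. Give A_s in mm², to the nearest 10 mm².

A_s ≈ 980 mm²

M_n = M_u/φ = 195/0.90 = 216.667 kN·m.
With M_n = 0.85 f'_c a b (d − a/2), solve the quadratic for a:
a = d − √(d² − 2M_n/(0.85 f'_c b)) = 555 − √(555² − 2 × 216.667×10⁶/(0.85 × 35.9 × 280)) = 47.74 mm.
A_s = 0.85 f'_c a b / f_y = 0.85 × 35.9 × 47.74 × 280 / 415 = 982.9 mm².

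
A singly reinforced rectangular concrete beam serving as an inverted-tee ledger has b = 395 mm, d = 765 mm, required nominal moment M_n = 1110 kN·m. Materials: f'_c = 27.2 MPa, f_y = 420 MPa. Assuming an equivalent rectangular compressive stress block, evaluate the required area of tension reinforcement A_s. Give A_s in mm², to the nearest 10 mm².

A_s ≈ 3920 mm²

With M_n = 0.85 f'_c a b (d − a/2), solve the quadratic for a:
a = d − √(d² − 2M_n/(0.85 f'_c b)) = 765 − √(765² − 2 × 1110×10⁶/(0.85 × 27.2 × 395)) = 180.08 mm.
A_s = 0.85 f'_c a b / f_y = 0.85 × 27.2 × 180.08 × 395 / 420 = 3915.6 mm².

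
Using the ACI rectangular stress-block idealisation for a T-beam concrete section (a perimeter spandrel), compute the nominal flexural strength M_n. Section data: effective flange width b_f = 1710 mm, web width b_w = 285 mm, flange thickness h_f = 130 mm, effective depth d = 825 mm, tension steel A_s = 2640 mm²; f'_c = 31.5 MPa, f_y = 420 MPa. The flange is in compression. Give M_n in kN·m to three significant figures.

M_n ≈ 901 kN·m

Tension: T = A_s f_y = 2640 × 420 = 1108800 N.
Try a within the flange: a = T/(0.85 f'_c b_f) = 1108800/(0.85 × 31.5 × 1710) = 24.22 mm.
Since a = 24.22 ≤ h_f = 130 mm, the stress block lies entirely in the flange; analyse as a rectangular beam of width b_f.
M_n = T(d − a/2) = 1108800 × (825 − 12.11) = 901.33 × 10⁶ N·mm.
M_n = 901.33 kN·m.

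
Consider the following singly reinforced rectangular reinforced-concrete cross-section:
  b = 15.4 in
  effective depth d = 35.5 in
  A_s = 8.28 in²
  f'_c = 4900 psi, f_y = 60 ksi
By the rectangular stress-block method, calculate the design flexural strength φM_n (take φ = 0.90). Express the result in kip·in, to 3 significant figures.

T = A_s f_y = 8.28 × 60 = 496.8 kips.
a = T/(0.85 f'_c b) = 496.8/(0.85 × 4.9 × 15.4) = 7.745 in.
M_n = T(d − a/2) = 496.8 × (35.5 − 3.8725) = 15712.5 kip·in.
φM_n = 0.90 × 15712.5 = 14141.3 kip·in.

φM_n ≈ 14100 kip·in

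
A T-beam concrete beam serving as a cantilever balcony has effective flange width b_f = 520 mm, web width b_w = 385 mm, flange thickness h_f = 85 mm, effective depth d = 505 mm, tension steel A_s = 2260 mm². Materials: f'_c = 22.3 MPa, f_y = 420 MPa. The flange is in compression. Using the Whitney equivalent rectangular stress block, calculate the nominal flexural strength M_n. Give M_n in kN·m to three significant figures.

Tension: T = A_s f_y = 2260 × 420 = 949200 N.
Try a within the flange: a = T/(0.85 f'_c b_f) = 949200/(0.85 × 22.3 × 520) = 96.30 mm.
a = 96.30 > h_f = 85 mm: the block extends into the web. Split into flange-overhang and web parts.
C_f = 0.85 f'_c (b_f − b_w) h_f = 0.85 × 22.3 × (520 − 385) × 85 = 217509 N.
Remaining web compression depth: a_w = (T − C_f)/(0.85 f'_c b_w) = (949200 − 217509)/(0.85 × 22.3 × 385) = 100.26 mm.
M_n = C_f(d − h_f/2) + (T − C_f)(d − a_w/2) = 217509 × (505 − 42.5) + 731691 × (505 − 50.13) = 100.60 + 332.82 = 433.42 × 10⁶ N·mm.
M_n = 433.42 kN·m.

M_n ≈ 433 kN·m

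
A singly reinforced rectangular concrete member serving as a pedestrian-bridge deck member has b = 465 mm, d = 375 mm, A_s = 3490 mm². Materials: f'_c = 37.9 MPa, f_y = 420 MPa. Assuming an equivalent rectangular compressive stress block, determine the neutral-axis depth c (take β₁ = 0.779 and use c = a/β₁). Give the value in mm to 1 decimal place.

T = A_s f_y = 3490 × 420 = 1465800 N = 1465.8 kN.
Setting C = 0.85 f'_c a b equal to T: a = 1465800/(0.85 × 37.9 × 465) = 97.851 mm.
With β₁ = 0.779, c = a/β₁ = 97.851/0.779 = 125.6 mm.

c ≈ 125.6 mm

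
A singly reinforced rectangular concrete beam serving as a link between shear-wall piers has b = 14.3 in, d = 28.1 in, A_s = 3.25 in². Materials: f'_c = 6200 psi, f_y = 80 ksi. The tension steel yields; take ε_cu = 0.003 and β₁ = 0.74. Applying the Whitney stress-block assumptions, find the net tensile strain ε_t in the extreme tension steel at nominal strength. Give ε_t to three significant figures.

ε_t ≈ 0.0151

a = A_s f_y/(0.85 f'_c b) = 3.450 in.
β₁ = 0.74, so c = a/β₁ = 3.450/0.74 = 4.662 in.
From the linear strain diagram with ε_cu = 0.003: ε_t = 0.003 (d − c)/c = 0.003 × (28.1 − 4.662)/4.662 = 0.0151.
Since ε_t ≥ 0.005, the section is tension-controlled.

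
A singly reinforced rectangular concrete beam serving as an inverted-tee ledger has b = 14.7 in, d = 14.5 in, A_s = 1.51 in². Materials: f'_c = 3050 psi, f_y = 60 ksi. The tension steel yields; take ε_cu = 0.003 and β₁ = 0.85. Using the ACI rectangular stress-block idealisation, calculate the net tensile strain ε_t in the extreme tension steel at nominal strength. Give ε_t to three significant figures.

a = A_s f_y/(0.85 f'_c b) = 2.377 in.
β₁ = 0.85, so c = a/β₁ = 2.377/0.85 = 2.796 in.
From the linear strain diagram with ε_cu = 0.003: ε_t = 0.003 (d − c)/c = 0.003 × (14.5 − 2.796)/2.796 = 0.0126.
Since ε_t ≥ 0.005, the section is tension-controlled.

ε_t ≈ 0.0126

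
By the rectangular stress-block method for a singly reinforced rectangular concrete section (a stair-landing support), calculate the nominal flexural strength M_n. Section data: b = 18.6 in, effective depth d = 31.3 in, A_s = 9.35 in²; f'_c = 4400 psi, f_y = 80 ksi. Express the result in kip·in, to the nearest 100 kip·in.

M_n ≈ 19400 kip·in

T = A_s f_y = 9.35 × 80 = 748 kips.
a = T/(0.85 f'_c b) = 748/(0.85 × 4.4 × 18.6) = 10.753 in.
M_n = T(d − a/2) = 748 × (31.3 − 5.3765) = 19390.8 kip·in.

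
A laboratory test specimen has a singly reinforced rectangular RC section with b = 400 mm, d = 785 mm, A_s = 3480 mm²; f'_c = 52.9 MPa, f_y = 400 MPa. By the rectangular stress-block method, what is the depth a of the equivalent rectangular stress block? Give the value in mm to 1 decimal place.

T = A_s f_y = 3480 × 400 = 1392000 N = 1392 kN.
Setting C = 0.85 f'_c a b equal to T: a = 1392000/(0.85 × 52.9 × 400) = 77.4 mm.

a ≈ 77.4 mm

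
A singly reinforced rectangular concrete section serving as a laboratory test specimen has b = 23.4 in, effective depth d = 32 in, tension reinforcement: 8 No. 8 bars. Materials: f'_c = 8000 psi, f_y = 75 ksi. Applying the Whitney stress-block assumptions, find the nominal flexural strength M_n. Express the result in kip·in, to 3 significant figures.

A_s = 8 × 0.79 = 6.32 in².
T = A_s f_y = 6.32 × 75 = 474 kips.
a = T/(0.85 f'_c b) = 474/(0.85 × 8 × 23.4) = 2.979 in.
M_n = T(d − a/2) = 474 × (32 − 1.4895) = 14462.0 kip·in.

M_n ≈ 14500 kip·in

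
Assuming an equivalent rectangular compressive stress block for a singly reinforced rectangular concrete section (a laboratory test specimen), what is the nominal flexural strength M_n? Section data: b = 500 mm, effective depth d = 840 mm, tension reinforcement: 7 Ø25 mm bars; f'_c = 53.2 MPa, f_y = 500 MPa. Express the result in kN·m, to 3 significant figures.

A_s = 7 × 491 = 3437 mm².
T = A_s f_y = 3437 × 500 = 1718500 N = 1718.5 kN.
From C = T: a = T/(0.85 f'_c b) = 1718500/(0.85 × 53.2 × 500) = 76.01 mm.
M_n = T(d − a/2) = 1718.5 kN × (840 − 38.005) mm = 1378.23 kN·m.

M_n ≈ 1380 kN·m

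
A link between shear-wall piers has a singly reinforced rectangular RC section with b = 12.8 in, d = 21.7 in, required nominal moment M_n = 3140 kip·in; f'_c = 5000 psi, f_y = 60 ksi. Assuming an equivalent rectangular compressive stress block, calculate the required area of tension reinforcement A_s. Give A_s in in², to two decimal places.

From M_n = 0.85 f'_c a b (d − a/2):
a = d − √(d² − 2M_n/(0.85 f'_c b)) = 21.7 − √(21.7² − 2 × 3140/(0.85 × 5 × 12.8)) = 2.847 in.
A_s = 0.85 f'_c a b / f_y = 0.85 × 5 × 2.847 × 12.8 / 60 = 2.581 in².

A_s ≈ 2.58 in²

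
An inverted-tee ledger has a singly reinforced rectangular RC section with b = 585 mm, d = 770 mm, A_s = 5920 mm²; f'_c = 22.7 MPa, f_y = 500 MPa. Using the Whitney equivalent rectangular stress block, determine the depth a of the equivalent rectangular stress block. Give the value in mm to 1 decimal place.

T = A_s f_y = 5920 × 500 = 2960000 N = 2960 kN.
Setting C = 0.85 f'_c a b equal to T: a = 2960000/(0.85 × 22.7 × 585) = 262.2 mm.

a ≈ 262.2 mm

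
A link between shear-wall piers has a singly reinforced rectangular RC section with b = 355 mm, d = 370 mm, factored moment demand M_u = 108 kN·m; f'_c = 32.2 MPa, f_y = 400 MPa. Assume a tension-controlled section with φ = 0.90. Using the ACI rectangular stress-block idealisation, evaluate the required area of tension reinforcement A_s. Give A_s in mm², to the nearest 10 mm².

A_s ≈ 850 mm²

M_n = M_u/φ = 108/0.90 = 120 kN·m.
With M_n = 0.85 f'_c a b (d − a/2), solve the quadratic for a:
a = d − √(d² − 2M_n/(0.85 f'_c b)) = 370 − √(370² − 2 × 120×10⁶/(0.85 × 32.2 × 355)) = 35.04 mm.
A_s = 0.85 f'_c a b / f_y = 0.85 × 32.2 × 35.04 × 355 / 400 = 851.2 mm².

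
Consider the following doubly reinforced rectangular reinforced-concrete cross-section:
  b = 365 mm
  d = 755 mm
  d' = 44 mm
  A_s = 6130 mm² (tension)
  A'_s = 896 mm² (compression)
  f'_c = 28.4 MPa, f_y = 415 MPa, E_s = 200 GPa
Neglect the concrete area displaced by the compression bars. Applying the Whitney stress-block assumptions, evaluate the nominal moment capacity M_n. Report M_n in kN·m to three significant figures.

M_n ≈ 1640 kN·m

Assume both tension and compression steel yield.
Net tension couple steel: A_s − A'_s = 5234 mm².
a = (A_s − A'_s) f_y / (0.85 f'_c b) = 2172110/(0.85 × 28.4 × 365) = 246.52 mm.
c = a/β₁ = 246.52/0.847 = 291.05 mm; ε'_s = 0.003(c − d')/c = 0.0025 ≥ f_y/E_s = 0.0021, so compression steel does yield.
M_n = (A_s − A'_s) f_y (d − a/2) + A'_s f_y (d − d') = [2172110 × (755 − 123.26) + 371840 × (755 − 44)] × 10⁻⁶ = 1372.21 + 264.38 = 1636.59 kN·m.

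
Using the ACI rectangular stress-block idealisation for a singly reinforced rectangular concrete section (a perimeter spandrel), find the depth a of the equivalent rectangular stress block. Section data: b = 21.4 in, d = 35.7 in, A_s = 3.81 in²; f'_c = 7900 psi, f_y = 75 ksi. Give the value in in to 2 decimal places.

T = A_s f_y = 3.81 × 75 = 285.75 kips.
a = T/(0.85 f'_c b) = 285.75/(0.85 × 7.9 × 21.4) = 1.99 in.

a ≈ 1.99 in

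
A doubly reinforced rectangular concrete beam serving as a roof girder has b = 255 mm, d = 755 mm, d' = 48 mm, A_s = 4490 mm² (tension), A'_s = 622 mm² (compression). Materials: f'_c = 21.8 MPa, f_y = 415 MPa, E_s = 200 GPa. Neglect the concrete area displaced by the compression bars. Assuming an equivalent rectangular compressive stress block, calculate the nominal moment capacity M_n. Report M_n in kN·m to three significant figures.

Assume both tension and compression steel yield.
Net tension couple steel: A_s − A'_s = 3868 mm².
a = (A_s − A'_s) f_y / (0.85 f'_c b) = 1605220/(0.85 × 21.8 × 255) = 339.72 mm.
c = a/β₁ = 339.72/0.85 = 399.67 mm; ε'_s = 0.003(c − d')/c = 0.0026 ≥ f_y/E_s = 0.0021, so compression steel does yield.
M_n = (A_s − A'_s) f_y (d − a/2) + A'_s f_y (d − d') = [1605220 × (755 − 169.86) + 258130 × (755 − 48)] × 10⁻⁶ = 939.28 + 182.50 = 1121.78 kN·m.

M_n ≈ 1120 kN·m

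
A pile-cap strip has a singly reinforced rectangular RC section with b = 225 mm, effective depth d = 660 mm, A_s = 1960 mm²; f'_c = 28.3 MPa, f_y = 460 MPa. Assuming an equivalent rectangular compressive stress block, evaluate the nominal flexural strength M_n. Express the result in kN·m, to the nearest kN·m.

T = A_s f_y = 1960 × 460 = 901600 N = 901.6 kN.
From C = T: a = T/(0.85 f'_c b) = 901600/(0.85 × 28.3 × 225) = 166.58 mm.
M_n = T(d − a/2) = 901.6 kN × (660 − 83.29) mm = 519.96 kN·m.

M_n ≈ 520 kN·m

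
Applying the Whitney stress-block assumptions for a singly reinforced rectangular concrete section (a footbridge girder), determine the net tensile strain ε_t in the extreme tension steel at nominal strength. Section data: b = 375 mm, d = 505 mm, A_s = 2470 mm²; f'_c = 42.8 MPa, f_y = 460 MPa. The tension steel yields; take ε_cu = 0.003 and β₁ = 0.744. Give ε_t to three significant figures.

ε_t ≈ 0.0105

a = A_s f_y/(0.85 f'_c b) = 83.28 mm.
β₁ = 0.744, so c = a/β₁ = 83.28/0.744 = 111.94 mm.
From the linear strain diagram with ε_cu = 0.003: ε_t = 0.003 (d − c)/c = 0.003 × (505 − 111.94)/111.94 = 0.0105.
Since ε_t ≥ 0.005, the section is tension-controlled.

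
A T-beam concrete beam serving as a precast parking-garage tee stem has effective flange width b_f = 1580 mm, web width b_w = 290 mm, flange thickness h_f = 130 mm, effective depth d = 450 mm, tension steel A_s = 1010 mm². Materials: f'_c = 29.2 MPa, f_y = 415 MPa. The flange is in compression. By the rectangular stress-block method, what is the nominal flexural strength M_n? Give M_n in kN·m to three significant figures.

M_n ≈ 186 kN·m

Tension: T = A_s f_y = 1010 × 415 = 419150 N.
Try a within the flange: a = T/(0.85 f'_c b_f) = 419150/(0.85 × 29.2 × 1580) = 10.69 mm.
Since a = 10.69 ≤ h_f = 130 mm, the stress block lies entirely in the flange; analyse as a rectangular beam of width b_f.
M_n = T(d − a/2) = 419150 × (450 − 5.345) = 186.38 × 10⁶ N·mm.
M_n = 186.38 kN·m.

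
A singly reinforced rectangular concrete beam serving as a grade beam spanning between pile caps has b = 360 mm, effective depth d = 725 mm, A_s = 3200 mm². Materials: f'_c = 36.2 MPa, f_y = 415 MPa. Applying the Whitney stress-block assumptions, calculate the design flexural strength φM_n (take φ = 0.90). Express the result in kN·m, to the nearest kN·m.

T = A_s f_y = 3200 × 415 = 1328000 N = 1328 kN.
From C = T: a = T/(0.85 f'_c b) = 1328000/(0.85 × 36.2 × 360) = 119.89 mm.
M_n = T(d − a/2) = 1328 kN × (725 − 59.945) mm = 883.19 kN·m.
φM_n = 0.90 × 883.19 = 794.87 kN·m.

φM_n ≈ 795 kN·m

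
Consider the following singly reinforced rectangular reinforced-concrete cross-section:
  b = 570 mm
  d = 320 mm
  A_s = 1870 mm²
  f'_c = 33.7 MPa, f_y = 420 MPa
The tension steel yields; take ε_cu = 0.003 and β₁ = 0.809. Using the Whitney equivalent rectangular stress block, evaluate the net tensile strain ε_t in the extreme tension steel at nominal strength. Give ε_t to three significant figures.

ε_t ≈ 0.0131

a = A_s f_y/(0.85 f'_c b) = 48.10 mm.
β₁ = 0.809, so c = a/β₁ = 48.10/0.809 = 59.46 mm.
From the linear strain diagram with ε_cu = 0.003: ε_t = 0.003 (d − c)/c = 0.003 × (320 − 59.46)/59.46 = 0.0131.
Since ε_t ≥ 0.005, the section is tension-controlled.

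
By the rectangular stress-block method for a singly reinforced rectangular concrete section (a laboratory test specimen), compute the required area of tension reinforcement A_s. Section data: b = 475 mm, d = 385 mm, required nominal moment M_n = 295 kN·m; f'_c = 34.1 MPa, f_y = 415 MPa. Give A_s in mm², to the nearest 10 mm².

With M_n = 0.85 f'_c a b (d − a/2), solve the quadratic for a:
a = d − √(d² − 2M_n/(0.85 f'_c b)) = 385 − √(385² − 2 × 295×10⁶/(0.85 × 34.1 × 475)) = 60.39 mm.
A_s = 0.85 f'_c a b / f_y = 0.85 × 34.1 × 60.39 × 475 / 415 = 2003.5 mm².

A_s ≈ 2000 mm²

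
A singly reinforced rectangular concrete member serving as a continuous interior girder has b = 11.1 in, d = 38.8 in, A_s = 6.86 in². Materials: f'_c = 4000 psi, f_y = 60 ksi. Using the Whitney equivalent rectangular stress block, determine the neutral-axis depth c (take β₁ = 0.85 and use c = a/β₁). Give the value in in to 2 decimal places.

c ≈ 12.83 in

T = A_s f_y = 6.86 × 60 = 411.6 kips.
a = T/(0.85 f'_c b) = 411.6/(0.85 × 4 × 11.1) = 10.9062 in.
With β₁ = 0.85, c = a/β₁ = 10.9062/0.85 = 12.83 in.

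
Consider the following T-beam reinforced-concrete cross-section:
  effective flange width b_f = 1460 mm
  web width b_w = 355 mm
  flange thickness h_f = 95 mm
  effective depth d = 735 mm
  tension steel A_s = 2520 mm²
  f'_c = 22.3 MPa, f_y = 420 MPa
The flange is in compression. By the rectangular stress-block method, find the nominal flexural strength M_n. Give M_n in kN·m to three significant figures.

Tension: T = A_s f_y = 2520 × 420 = 1058400 N.
Try a within the flange: a = T/(0.85 f'_c b_f) = 1058400/(0.85 × 22.3 × 1460) = 38.24 mm.
Since a = 38.24 ≤ h_f = 95 mm, the stress block lies entirely in the flange; analyse as a rectangular beam of width b_f.
M_n = T(d − a/2) = 1058400 × (735 − 19.12) = 757.69 × 10⁶ N·mm.
M_n = 757.69 kN·m.

M_n ≈ 758 kN·m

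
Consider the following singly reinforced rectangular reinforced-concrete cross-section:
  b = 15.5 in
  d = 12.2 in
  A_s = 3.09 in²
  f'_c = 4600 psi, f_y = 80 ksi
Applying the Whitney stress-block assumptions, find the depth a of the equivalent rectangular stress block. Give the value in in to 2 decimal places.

a ≈ 4.08 in

T = A_s f_y = 3.09 × 80 = 247.2 kips.
a = T/(0.85 f'_c b) = 247.2/(0.85 × 4.6 × 15.5) = 4.08 in.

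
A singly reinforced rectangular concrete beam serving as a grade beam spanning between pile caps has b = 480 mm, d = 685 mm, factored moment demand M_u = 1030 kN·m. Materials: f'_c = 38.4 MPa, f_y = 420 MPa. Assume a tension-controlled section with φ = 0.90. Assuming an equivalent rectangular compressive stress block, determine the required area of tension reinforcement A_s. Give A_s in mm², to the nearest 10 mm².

A_s ≈ 4350 mm²

M_n = M_u/φ = 1030/0.90 = 1144.44 kN·m.
With M_n = 0.85 f'_c a b (d − a/2), solve the quadratic for a:
a = d − √(d² − 2M_n/(0.85 f'_c b)) = 685 − √(685² − 2 × 1144.44×10⁶/(0.85 × 38.4 × 480)) = 116.55 mm.
A_s = 0.85 f'_c a b / f_y = 0.85 × 38.4 × 116.55 × 480 / 420 = 4347.6 mm².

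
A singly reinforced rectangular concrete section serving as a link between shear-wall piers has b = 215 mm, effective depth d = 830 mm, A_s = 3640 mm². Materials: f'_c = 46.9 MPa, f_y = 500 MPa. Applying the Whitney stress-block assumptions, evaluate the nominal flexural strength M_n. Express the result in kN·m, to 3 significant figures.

T = A_s f_y = 3640 × 500 = 1820000 N = 1820 kN.
From C = T: a = T/(0.85 f'_c b) = 1820000/(0.85 × 46.9 × 215) = 212.34 mm.
M_n = T(d − a/2) = 1820 kN × (830 − 106.17) mm = 1317.37 kN·m.

M_n ≈ 1320 kN·m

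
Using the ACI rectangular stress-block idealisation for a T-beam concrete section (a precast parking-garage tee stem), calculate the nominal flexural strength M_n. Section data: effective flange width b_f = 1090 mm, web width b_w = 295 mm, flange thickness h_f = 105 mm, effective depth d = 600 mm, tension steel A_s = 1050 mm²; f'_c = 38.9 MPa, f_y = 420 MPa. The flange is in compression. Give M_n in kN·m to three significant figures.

M_n ≈ 262 kN·m

Tension: T = A_s f_y = 1050 × 420 = 441000 N.
Try a within the flange: a = T/(0.85 f'_c b_f) = 441000/(0.85 × 38.9 × 1090) = 12.24 mm.
Since a = 12.24 ≤ h_f = 105 mm, the stress block lies entirely in the flange; analyse as a rectangular beam of width b_f.
M_n = T(d − a/2) = 441000 × (600 − 6.12) = 261.90 × 10⁶ N·mm.
M_n = 261.90 kN·m.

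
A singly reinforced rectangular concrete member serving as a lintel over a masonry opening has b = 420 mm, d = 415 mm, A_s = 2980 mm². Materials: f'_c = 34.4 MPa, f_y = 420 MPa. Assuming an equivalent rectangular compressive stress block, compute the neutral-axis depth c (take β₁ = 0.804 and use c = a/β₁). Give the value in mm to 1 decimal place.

c ≈ 126.8 mm

T = A_s f_y = 2980 × 420 = 1251600 N = 1251.6 kN.
Setting C = 0.85 f'_c a b equal to T: a = 1251600/(0.85 × 34.4 × 420) = 101.915 mm.
With β₁ = 0.804, c = a/β₁ = 101.915/0.804 = 126.8 mm.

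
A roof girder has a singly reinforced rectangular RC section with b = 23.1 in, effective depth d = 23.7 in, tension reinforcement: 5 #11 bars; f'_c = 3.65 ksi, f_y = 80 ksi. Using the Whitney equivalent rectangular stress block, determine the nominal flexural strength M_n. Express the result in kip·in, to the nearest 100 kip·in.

M_n ≈ 12100 kip·in

A_s = 5 × 1.56 = 7.8 in².
T = A_s f_y = 7.8 × 80 = 624 kips.
a = T/(0.85 f'_c b) = 624/(0.85 × 3.65 × 23.1) = 8.707 in.
M_n = T(d − a/2) = 624 × (23.7 − 4.3535) = 12072.2 kip·in.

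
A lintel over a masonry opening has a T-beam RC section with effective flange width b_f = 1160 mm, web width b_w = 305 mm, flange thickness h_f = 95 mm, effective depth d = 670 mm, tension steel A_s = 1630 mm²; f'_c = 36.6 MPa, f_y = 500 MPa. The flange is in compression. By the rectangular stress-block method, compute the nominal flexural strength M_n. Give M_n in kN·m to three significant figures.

M_n ≈ 537 kN·m

Tension: T = A_s f_y = 1630 × 500 = 815000 N.
Try a within the flange: a = T/(0.85 f'_c b_f) = 815000/(0.85 × 36.6 × 1160) = 22.58 mm.
Since a = 22.58 ≤ h_f = 95 mm, the stress block lies entirely in the flange; analyse as a rectangular beam of width b_f.
M_n = T(d − a/2) = 815000 × (670 − 11.29) = 536.85 × 10⁶ N·mm.
M_n = 536.85 kN·m.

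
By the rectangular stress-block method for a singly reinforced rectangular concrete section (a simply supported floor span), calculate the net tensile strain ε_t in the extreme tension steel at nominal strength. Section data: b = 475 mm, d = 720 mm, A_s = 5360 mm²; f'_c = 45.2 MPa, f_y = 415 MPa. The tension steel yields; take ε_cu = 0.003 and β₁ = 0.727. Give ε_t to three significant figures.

ε_t ≈ 0.00988

a = A_s f_y/(0.85 f'_c b) = 121.89 mm.
β₁ = 0.727, so c = a/β₁ = 121.89/0.727 = 167.66 mm.
From the linear strain diagram with ε_cu = 0.003: ε_t = 0.003 (d − c)/c = 0.003 × (720 − 167.66)/167.66 = 0.00988.
Since ε_t ≥ 0.005, the section is tension-controlled.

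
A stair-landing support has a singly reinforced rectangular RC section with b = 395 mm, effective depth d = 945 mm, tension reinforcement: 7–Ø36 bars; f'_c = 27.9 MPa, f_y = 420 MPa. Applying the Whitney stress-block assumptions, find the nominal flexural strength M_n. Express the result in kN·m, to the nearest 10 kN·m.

M_n ≈ 2350 kN·m

A_s = 7 × 1018 = 7126 mm².
T = A_s f_y = 7126 × 420 = 2992920 N = 2992.92 kN.
From C = T: a = T/(0.85 f'_c b) = 2992920/(0.85 × 27.9 × 395) = 319.50 mm.
M_n = T(d − a/2) = 2992.92 kN × (945 − 159.75) mm = 2350.19 kN·m.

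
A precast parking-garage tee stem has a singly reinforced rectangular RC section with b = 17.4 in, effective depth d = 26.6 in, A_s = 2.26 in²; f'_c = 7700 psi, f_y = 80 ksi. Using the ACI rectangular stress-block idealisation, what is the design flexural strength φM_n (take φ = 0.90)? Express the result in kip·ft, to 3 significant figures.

φM_n ≈ 350 kip·ft

T = A_s f_y = 2.26 × 80 = 180.8 kips.
a = T/(0.85 f'_c b) = 180.8/(0.85 × 7.7 × 17.4) = 1.588 in.
M_n = T(d − a/2) = 180.8 × (26.6 − 0.794) = 4665.7 kip·in = 4665.7/12 = 388.81 kip·ft.
φM_n = 0.90 × 388.81 = 349.93 kip·ft.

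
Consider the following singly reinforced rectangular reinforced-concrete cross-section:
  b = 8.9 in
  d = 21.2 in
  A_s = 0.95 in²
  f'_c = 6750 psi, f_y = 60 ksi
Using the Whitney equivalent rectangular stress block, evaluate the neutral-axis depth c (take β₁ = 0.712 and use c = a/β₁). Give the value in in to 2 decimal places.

T = A_s f_y = 0.95 × 60 = 57 kips.
a = T/(0.85 f'_c b) = 57/(0.85 × 6.75 × 8.9) = 1.1163 in.
With β₁ = 0.712, c = a/β₁ = 1.1163/0.712 = 1.57 in.

c ≈ 1.57 in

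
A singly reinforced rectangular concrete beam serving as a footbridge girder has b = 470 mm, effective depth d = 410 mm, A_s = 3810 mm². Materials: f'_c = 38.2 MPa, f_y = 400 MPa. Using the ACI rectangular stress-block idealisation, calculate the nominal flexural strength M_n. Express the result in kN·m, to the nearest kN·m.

T = A_s f_y = 3810 × 400 = 1524000 N = 1524 kN.
From C = T: a = T/(0.85 f'_c b) = 1524000/(0.85 × 38.2 × 470) = 99.86 mm.
M_n = T(d − a/2) = 1524 kN × (410 − 49.93) mm = 548.75 kN·m.

M_n ≈ 549 kN·m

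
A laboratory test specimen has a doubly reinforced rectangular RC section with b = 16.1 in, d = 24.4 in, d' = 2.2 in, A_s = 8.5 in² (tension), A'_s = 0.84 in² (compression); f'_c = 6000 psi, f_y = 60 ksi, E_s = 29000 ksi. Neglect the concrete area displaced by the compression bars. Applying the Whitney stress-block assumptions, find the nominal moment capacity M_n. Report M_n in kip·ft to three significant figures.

Assume both steels yield.
a = (A_s − A'_s) f_y/(0.85 f'_c b) = (8.5 − 0.84) × 60/(0.85 × 6 × 16.1) = 5.597 in.
c = a/β₁ = 5.597/0.75 = 7.463 in; ε'_s = 0.003(c − d')/c = 0.0021 ≥ ε_y = 0.0021, so the compression steel yields.
M_n = (A_s − A'_s) f_y (d − a/2) + A'_s f_y (d − d') = 459.6 × (24.4 − 2.7985) + 50.4 × (24.4 − 2.2) = 9928.0 + 1118.9 = 11046.9 kip·in = 11046.9/12 = 920.58 kip·ft.

M_n ≈ 921 kip·ft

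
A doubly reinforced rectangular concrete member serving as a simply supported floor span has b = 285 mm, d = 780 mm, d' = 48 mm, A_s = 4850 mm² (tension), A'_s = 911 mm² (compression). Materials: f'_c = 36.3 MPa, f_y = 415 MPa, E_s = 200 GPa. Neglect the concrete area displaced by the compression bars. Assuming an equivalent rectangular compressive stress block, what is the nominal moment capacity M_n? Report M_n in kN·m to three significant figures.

M_n ≈ 1400 kN·m

Assume both tension and compression steel yield.
Net tension couple steel: A_s − A'_s = 3939 mm².
a = (A_s − A'_s) f_y / (0.85 f'_c b) = 1634685/(0.85 × 36.3 × 285) = 185.89 mm.
c = a/β₁ = 185.89/0.791 = 235.01 mm; ε'_s = 0.003(c − d')/c = 0.0024 ≥ f_y/E_s = 0.0021, so compression steel does yield.
M_n = (A_s − A'_s) f_y (d − a/2) + A'_s f_y (d − d') = [1634685 × (780 − 92.945) + 378065 × (780 − 48)] × 10⁻⁶ = 1123.12 + 276.74 = 1399.86 kN·m.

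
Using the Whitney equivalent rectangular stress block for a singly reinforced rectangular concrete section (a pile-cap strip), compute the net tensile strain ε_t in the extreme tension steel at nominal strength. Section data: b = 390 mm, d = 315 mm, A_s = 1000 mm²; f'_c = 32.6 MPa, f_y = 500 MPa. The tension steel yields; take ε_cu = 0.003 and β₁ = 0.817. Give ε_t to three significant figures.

a = A_s f_y/(0.85 f'_c b) = 46.27 mm.
β₁ = 0.817, so c = a/β₁ = 46.27/0.817 = 56.63 mm.
From the linear strain diagram with ε_cu = 0.003: ε_t = 0.003 (d − c)/c = 0.003 × (315 − 56.63)/56.63 = 0.0137.
Since ε_t ≥ 0.005, the section is tension-controlled.

ε_t ≈ 0.0137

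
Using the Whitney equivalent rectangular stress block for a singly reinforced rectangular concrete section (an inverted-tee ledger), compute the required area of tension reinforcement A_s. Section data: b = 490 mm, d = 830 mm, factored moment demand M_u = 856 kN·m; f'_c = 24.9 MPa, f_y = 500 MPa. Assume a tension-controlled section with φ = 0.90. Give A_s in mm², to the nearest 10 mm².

A_s ≈ 2470 mm²

M_n = M_u/φ = 856/0.90 = 951.111 kN·m.
With M_n = 0.85 f'_c a b (d − a/2), solve the quadratic for a:
a = d − √(d² − 2M_n/(0.85 f'_c b)) = 830 − √(830² − 2 × 951.111×10⁶/(0.85 × 24.9 × 490)) = 119.03 mm.
A_s = 0.85 f'_c a b / f_y = 0.85 × 24.9 × 119.03 × 490 / 500 = 2468.9 mm².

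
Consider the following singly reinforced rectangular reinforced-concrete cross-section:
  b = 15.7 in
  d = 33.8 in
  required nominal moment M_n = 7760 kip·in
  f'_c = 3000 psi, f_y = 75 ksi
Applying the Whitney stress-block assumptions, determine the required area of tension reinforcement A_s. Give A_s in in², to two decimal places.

From M_n = 0.85 f'_c a b (d − a/2):
a = d − √(d² − 2M_n/(0.85 f'_c b)) = 33.8 − √(33.8² − 2 × 7760/(0.85 × 3 × 15.7)) = 6.327 in.
A_s = 0.85 f'_c a b / f_y = 0.85 × 3 × 6.327 × 15.7 / 75 = 3.377 in².

A_s ≈ 3.38 in²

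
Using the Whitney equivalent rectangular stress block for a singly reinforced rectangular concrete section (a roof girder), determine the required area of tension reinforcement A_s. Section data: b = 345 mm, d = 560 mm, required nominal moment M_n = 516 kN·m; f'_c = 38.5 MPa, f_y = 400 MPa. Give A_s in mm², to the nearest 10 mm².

With M_n = 0.85 f'_c a b (d − a/2), solve the quadratic for a:
a = d − √(d² − 2M_n/(0.85 f'_c b)) = 560 − √(560² − 2 × 516×10⁶/(0.85 × 38.5 × 345)) = 88.63 mm.
A_s = 0.85 f'_c a b / f_y = 0.85 × 38.5 × 88.63 × 345 / 400 = 2501.6 mm².

A_s ≈ 2500 mm²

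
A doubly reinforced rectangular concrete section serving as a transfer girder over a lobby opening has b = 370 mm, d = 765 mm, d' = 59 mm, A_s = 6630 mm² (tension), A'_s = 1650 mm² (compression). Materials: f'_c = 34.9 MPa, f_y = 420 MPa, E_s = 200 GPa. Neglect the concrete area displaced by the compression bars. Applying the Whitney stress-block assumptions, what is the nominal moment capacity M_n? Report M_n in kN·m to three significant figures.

Assume both tension and compression steel yield.
Net tension couple steel: A_s − A'_s = 4980 mm².
a = (A_s − A'_s) f_y / (0.85 f'_c b) = 2091600/(0.85 × 34.9 × 370) = 190.56 mm.
c = a/β₁ = 190.56/0.801 = 237.90 mm; ε'_s = 0.003(c − d')/c = 0.0023 ≥ f_y/E_s = 0.0021, so compression steel does yield.
M_n = (A_s − A'_s) f_y (d − a/2) + A'_s f_y (d − d') = [2091600 × (765 − 95.28) + 693000 × (765 − 59)] × 10⁻⁶ = 1400.79 + 489.26 = 1890.05 kN·m.

M_n ≈ 1890 kN·m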